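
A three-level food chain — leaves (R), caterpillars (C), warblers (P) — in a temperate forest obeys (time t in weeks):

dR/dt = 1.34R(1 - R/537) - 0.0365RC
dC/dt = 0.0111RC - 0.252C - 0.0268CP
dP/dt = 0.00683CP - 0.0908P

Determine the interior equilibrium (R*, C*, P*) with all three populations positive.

R* ≈ 343, C* ≈ 13.3, P* ≈ 132

From dP/dt = 0: 0.00683C* = 0.0908, so C* = 13.3.
From dR/dt = 0: 1.34(1 - R*/537) = 0.0365·13.3, giving R* = 537·(1 - 0.362) = 343.
From dC/dt = 0: 0.0111·343 - 0.252 = 0.0268P*, so P* = 3.55/0.0268 = 132.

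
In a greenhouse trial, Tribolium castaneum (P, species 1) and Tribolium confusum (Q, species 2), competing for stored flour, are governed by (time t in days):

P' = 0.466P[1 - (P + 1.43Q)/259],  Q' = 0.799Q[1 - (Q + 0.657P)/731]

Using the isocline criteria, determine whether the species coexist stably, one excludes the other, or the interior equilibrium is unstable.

species 2 excludes species 1

Compare the nullcline intercepts: K1/α12 = 259/1.43 = 181 < K2 = 731; K2/α21 = 731/0.657 = 1110 > K1 = 259.
Since the inequalities point opposite ways, species 2 can invade but species 1 cannot.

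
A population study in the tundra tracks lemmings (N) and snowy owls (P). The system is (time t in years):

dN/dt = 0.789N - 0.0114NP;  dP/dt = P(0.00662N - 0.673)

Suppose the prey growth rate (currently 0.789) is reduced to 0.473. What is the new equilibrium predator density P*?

At the interior fixed point, setting dN/dt = 0 with N > 0 fixes P* = (prey growth rate)/(NP coefficient) — independent of the other coefficients.
With the change, P* = 0.473/0.0114 = 41.5; it falls from 69.2.

P* ≈ 41.5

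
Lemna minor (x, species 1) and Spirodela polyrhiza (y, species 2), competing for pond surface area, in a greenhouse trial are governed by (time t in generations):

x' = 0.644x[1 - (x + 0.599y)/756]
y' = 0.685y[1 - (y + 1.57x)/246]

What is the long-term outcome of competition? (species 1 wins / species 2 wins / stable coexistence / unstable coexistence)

species 1 excludes species 2

Compare the nullcline intercepts: K1/α12 = 756/0.599 = 1260 > K2 = 246; K2/α21 = 246/1.57 = 157 < K1 = 756.
Since the inequalities point opposite ways, species 1 can invade but species 2 cannot.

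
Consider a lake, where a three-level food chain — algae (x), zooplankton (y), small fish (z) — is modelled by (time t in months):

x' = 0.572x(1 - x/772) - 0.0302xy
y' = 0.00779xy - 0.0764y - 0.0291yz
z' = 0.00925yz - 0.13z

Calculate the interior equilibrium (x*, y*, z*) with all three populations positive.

From dz/dt = 0: 0.00925y* = 0.13, so y* = 14.1.
From dx/dt = 0: 0.572(1 - x*/772) = 0.0302·14.1, giving x* = 772·(1 - 0.742) = 199.
From dy/dt = 0: 0.00779·199 - 0.0764 = 0.0291z*, so z* = 1.48/0.0291 = 50.7.

x* ≈ 199, y* ≈ 14.1, z* ≈ 50.7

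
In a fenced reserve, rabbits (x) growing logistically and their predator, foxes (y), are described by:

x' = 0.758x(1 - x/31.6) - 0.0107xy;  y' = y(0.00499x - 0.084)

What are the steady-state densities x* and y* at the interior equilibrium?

From dy/dt = 0 with y > 0: 0.00499x* = 0.084, so x* = 16.8.
Substitute into dx/dt = 0: 0.758(1 - 16.8/31.6) = 0.0107y*.
The bracket is 0.467, giving y* = 0.354/0.0107 = 33.1.

x* ≈ 16.8, y* ≈ 33.1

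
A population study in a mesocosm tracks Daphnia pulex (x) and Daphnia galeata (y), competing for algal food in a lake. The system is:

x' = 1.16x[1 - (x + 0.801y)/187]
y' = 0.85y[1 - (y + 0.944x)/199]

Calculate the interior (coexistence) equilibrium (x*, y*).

x* ≈ 113, y* ≈ 92.2

Setting both brackets to zero gives the nullclines x + 0.801y = 187 and 0.944x + y = 199.
Substituting y = 199 - 0.944x into the first: x(1 - 0.801·0.944) = 187 - 0.801·199.
So x* = 27.6/0.244 = 113, and then y* = 199 - 0.944·113 = 92.2.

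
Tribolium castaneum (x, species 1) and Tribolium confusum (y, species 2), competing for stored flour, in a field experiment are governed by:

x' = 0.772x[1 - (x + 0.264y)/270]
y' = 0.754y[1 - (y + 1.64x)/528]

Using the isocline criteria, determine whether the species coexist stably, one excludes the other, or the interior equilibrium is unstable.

Compare the nullcline intercepts: K1/α12 = 270/0.264 = 1020 > K2 = 528; K2/α21 = 528/1.64 = 322 > K1 = 270.
Since both inequalities hold, each species can invade when rare, so the interior equilibrium is stable.

stable coexistence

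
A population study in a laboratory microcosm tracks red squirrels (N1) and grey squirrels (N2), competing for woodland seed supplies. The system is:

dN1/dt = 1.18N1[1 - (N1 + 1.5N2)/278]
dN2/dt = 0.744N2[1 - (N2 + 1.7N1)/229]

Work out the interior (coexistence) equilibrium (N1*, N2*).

Setting both brackets to zero gives the nullclines N1 + 1.5N2 = 278 and 1.7N1 + N2 = 229.
Substituting N2 = 229 - 1.7N1 into the first: N1(1 - 1.5·1.7) = 278 - 1.5·229.
So N1* = -65.5/-1.55 = 42.3, and then N2* = 229 - 1.7·42.3 = 157.

N1* ≈ 42.3, N2* ≈ 157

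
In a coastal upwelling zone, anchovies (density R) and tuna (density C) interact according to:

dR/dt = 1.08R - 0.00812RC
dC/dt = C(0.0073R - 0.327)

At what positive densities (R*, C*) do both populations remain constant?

Set dC/dt = 0 with C > 0: 0.0073R - 0.327 = 0, so R* = 0.327/0.0073 = 44.8.
Set dR/dt = 0 with R > 0: 1.08 - 0.00812C = 0, so C* = 1.08/0.00812 = 133.

R* ≈ 44.8, C* ≈ 133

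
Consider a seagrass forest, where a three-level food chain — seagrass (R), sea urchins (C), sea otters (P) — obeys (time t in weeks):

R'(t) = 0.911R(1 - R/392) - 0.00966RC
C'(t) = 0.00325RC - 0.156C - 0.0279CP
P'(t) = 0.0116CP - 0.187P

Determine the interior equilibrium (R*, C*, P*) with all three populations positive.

R* ≈ 325, C* ≈ 16.1, P* ≈ 32.3

From dP/dt = 0: 0.0116C* = 0.187, so C* = 16.1.
From dR/dt = 0: 0.911(1 - R*/392) = 0.00966·16.1, giving R* = 392·(1 - 0.171) = 325.
From dC/dt = 0: 0.00325·325 - 0.156 = 0.0279P*, so P* = 0.9/0.0279 = 32.3.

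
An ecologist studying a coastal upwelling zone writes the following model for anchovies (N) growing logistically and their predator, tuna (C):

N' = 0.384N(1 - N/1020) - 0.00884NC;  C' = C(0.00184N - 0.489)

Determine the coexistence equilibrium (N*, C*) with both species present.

N* ≈ 266, C* ≈ 32.1

From dC/dt = 0 with C > 0: 0.00184N* = 0.489, so N* = 266.
Substitute into dN/dt = 0: 0.384(1 - 266/1020) = 0.00884C*.
The bracket is 0.739, giving C* = 0.284/0.00884 = 32.1.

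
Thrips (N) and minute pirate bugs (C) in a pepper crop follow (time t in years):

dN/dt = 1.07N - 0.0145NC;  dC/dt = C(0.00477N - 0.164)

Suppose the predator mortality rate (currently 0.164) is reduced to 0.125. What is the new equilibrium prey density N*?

N* ≈ 26.2

At the interior fixed point, setting dC/dt = 0 with C > 0 fixes N* = (predator death rate)/(NC coefficient) — independent of the other coefficients.
With the change, N* = 0.125/0.00477 = 26.2; it falls from 34.4.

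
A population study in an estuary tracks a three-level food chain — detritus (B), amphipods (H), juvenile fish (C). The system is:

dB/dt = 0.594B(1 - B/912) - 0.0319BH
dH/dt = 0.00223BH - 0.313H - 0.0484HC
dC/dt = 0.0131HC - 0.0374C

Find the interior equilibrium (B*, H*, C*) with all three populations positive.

B* ≈ 772, H* ≈ 2.85, C* ≈ 29.1

From dC/dt = 0: 0.0131H* = 0.0374, so H* = 2.85.
From dB/dt = 0: 0.594(1 - B*/912) = 0.0319·2.85, giving B* = 912·(1 - 0.153) = 772.
From dH/dt = 0: 0.00223·772 - 0.313 = 0.0484C*, so C* = 1.41/0.0484 = 29.1.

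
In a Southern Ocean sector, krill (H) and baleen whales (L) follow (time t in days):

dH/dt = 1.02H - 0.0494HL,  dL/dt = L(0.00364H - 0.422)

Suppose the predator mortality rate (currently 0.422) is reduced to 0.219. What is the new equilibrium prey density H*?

At the interior fixed point, setting dL/dt = 0 with L > 0 fixes H* = (predator death rate)/(HL coefficient) — independent of the other coefficients.
With the change, H* = 0.219/0.00364 = 60.2; it falls from 116.

H* ≈ 60.2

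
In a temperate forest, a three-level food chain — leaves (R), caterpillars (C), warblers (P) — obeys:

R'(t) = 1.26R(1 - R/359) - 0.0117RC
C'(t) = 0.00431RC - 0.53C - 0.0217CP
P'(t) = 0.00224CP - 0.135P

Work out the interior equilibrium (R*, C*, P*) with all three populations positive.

From dP/dt = 0: 0.00224C* = 0.135, so C* = 60.3.
From dR/dt = 0: 1.26(1 - R*/359) = 0.0117·60.3, giving R* = 359·(1 - 0.56) = 158.
From dC/dt = 0: 0.00431·158 - 0.53 = 0.0217P*, so P* = 0.151/0.0217 = 6.98.

R* ≈ 158, C* ≈ 60.3, P* ≈ 6.98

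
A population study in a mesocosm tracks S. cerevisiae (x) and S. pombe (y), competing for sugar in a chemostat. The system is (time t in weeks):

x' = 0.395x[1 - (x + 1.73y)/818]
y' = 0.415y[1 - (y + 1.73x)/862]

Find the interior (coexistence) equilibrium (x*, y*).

Setting both brackets to zero gives the nullclines x + 1.73y = 818 and 1.73x + y = 862.
Substituting y = 862 - 1.73x into the first: x(1 - 1.73·1.73) = 818 - 1.73·862.
So x* = -673/-1.99 = 338, and then y* = 862 - 1.73·338 = 278.

x* ≈ 338, y* ≈ 278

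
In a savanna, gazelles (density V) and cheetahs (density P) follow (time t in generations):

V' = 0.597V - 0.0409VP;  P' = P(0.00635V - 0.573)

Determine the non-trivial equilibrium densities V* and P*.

V* ≈ 90.2, P* ≈ 14.6

Set dP/dt = 0 with P > 0: 0.00635V - 0.573 = 0, so V* = 0.573/0.00635 = 90.2.
Set dV/dt = 0 with V > 0: 0.597 - 0.0409P = 0, so P* = 0.597/0.0409 = 14.6.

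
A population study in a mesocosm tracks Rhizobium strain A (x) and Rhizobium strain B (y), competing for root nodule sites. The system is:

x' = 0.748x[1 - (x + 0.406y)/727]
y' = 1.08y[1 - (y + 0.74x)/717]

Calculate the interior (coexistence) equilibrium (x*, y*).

Setting both brackets to zero gives the nullclines x + 0.406y = 727 and 0.74x + y = 717.
Substituting y = 717 - 0.74x into the first: x(1 - 0.406·0.74) = 727 - 0.406·717.
So x* = 436/0.7 = 623, and then y* = 717 - 0.74·623 = 256.

x* ≈ 623, y* ≈ 256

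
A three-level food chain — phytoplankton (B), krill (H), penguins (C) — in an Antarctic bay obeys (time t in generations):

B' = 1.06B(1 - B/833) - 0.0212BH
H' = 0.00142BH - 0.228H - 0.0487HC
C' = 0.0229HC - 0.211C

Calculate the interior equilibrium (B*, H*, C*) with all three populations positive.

B* ≈ 679, H* ≈ 9.21, C* ≈ 15.1

From dC/dt = 0: 0.0229H* = 0.211, so H* = 9.21.
From dB/dt = 0: 1.06(1 - B*/833) = 0.0212·9.21, giving B* = 833·(1 - 0.184) = 679.
From dH/dt = 0: 0.00142·679 - 0.228 = 0.0487C*, so C* = 0.737/0.0487 = 15.1.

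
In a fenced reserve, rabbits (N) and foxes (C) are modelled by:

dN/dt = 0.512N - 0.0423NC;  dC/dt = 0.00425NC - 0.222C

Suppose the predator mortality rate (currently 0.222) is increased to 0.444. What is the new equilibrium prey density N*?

At the interior fixed point, setting dC/dt = 0 with C > 0 fixes N* = (predator death rate)/(NC coefficient) — independent of the other coefficients.
With the change, N* = 0.444/0.00425 = 104; it rises from 52.2.

N* ≈ 104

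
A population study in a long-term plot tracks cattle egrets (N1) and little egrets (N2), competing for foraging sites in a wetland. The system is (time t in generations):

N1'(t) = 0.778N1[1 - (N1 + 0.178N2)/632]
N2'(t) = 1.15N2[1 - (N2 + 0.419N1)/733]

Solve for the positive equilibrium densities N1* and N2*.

N1* ≈ 542, N2* ≈ 506

Setting both brackets to zero gives the nullclines N1 + 0.178N2 = 632 and 0.419N1 + N2 = 733.
Substituting N2 = 733 - 0.419N1 into the first: N1(1 - 0.178·0.419) = 632 - 0.178·733.
So N1* = 502/0.925 = 542, and then N2* = 733 - 0.419·542 = 506.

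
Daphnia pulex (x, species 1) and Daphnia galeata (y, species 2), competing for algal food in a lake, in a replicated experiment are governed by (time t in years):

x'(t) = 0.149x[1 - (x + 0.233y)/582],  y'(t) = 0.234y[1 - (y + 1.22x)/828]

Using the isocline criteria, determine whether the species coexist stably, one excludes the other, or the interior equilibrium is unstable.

Compare the nullcline intercepts: K1/α12 = 582/0.233 = 2500 > K2 = 828; K2/α21 = 828/1.22 = 679 > K1 = 582.
Since both inequalities hold, each species can invade when rare, so the interior equilibrium is stable.

stable coexistence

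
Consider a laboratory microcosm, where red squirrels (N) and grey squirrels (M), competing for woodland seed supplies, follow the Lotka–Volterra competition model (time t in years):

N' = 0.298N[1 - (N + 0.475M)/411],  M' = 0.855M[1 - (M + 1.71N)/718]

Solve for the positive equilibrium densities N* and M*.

N* ≈ 373, M* ≈ 80.9

Setting both brackets to zero gives the nullclines N + 0.475M = 411 and 1.71N + M = 718.
Substituting M = 718 - 1.71N into the first: N(1 - 0.475·1.71) = 411 - 0.475·718.
So N* = 69.9/0.188 = 373, and then M* = 718 - 1.71·373 = 80.9.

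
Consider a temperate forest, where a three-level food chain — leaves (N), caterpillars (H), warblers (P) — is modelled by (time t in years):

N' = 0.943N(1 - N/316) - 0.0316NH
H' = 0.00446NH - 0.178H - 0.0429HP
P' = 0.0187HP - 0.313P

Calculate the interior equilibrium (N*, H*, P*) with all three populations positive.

N* ≈ 139, H* ≈ 16.7, P* ≈ 10.3

From dP/dt = 0: 0.0187H* = 0.313, so H* = 16.7.
From dN/dt = 0: 0.943(1 - N*/316) = 0.0316·16.7, giving N* = 316·(1 - 0.561) = 139.
From dH/dt = 0: 0.00446·139 - 0.178 = 0.0429P*, so P* = 0.441/0.0429 = 10.3.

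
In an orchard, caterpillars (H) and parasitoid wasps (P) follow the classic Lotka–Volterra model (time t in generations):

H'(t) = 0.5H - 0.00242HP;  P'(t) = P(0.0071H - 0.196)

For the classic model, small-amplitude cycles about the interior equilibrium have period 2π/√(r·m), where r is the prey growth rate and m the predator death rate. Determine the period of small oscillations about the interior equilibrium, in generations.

T ≈ 20.1 generations

Here r = 0.5 and m = 0.196, so r·m = 0.098.
ω = √0.098 = 0.313 per generation, hence T = 2π/ω ≈ 20.1 generations.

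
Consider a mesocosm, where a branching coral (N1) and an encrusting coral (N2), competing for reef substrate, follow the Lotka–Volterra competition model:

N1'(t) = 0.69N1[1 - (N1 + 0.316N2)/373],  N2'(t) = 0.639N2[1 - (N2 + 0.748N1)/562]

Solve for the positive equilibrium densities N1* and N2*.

Setting both brackets to zero gives the nullclines N1 + 0.316N2 = 373 and 0.748N1 + N2 = 562.
Substituting N2 = 562 - 0.748N1 into the first: N1(1 - 0.316·0.748) = 373 - 0.316·562.
So N1* = 195/0.764 = 256, and then N2* = 562 - 0.748·256 = 371.

N1* ≈ 256, N2* ≈ 371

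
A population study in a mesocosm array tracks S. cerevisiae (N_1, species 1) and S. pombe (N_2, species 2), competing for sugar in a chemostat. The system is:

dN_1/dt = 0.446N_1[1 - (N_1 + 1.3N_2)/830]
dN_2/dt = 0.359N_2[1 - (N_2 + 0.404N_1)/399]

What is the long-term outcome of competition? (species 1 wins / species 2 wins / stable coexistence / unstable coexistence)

Compare the nullcline intercepts: K1/α12 = 830/1.3 = 638 > K2 = 399; K2/α21 = 399/0.404 = 988 > K1 = 830.
Since both inequalities hold, each species can invade when rare, so the interior equilibrium is stable.

stable coexistence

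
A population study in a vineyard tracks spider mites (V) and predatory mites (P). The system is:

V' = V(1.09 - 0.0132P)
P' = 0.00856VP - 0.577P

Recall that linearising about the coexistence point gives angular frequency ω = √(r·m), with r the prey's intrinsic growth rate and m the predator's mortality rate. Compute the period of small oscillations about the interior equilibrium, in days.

T ≈ 7.92 days

Here r = 1.09 and m = 0.577, so r·m = 0.629.
ω = √0.629 = 0.793 per day, hence T = 2π/ω ≈ 7.92 days.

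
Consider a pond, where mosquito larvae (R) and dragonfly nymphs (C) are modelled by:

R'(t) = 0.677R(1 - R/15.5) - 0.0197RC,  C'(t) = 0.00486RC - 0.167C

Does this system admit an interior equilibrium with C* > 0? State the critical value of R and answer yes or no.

The predator equation gives dC/dt > 0 only when R > 0.167/0.00486 = 34.4.
Without the predator, R → K = 15.5. Since 15.5 < 34.4, the predator cannot invade.

Threshold R = 34.4; K < 34.4, so no, the predator goes extinct.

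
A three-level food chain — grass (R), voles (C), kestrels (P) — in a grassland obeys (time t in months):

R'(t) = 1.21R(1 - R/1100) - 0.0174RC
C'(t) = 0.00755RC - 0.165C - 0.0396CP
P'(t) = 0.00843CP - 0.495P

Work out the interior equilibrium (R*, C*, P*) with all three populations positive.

R* ≈ 171, C* ≈ 58.7, P* ≈ 28.5

From dP/dt = 0: 0.00843C* = 0.495, so C* = 58.7.
From dR/dt = 0: 1.21(1 - R*/1100) = 0.0174·58.7, giving R* = 1100·(1 - 0.844) = 171.
From dC/dt = 0: 0.00755·171 - 0.165 = 0.0396P*, so P* = 1.13/0.0396 = 28.5.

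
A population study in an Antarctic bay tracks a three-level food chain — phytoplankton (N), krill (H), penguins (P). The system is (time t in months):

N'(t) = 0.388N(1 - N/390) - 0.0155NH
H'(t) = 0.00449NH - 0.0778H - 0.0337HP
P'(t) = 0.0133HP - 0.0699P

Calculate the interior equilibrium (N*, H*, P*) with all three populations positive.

N* ≈ 308, H* ≈ 5.26, P* ≈ 38.7

From dP/dt = 0: 0.0133H* = 0.0699, so H* = 5.26.
From dN/dt = 0: 0.388(1 - N*/390) = 0.0155·5.26, giving N* = 390·(1 - 0.21) = 308.
From dH/dt = 0: 0.00449·308 - 0.0778 = 0.0337P*, so P* = 1.31/0.0337 = 38.7.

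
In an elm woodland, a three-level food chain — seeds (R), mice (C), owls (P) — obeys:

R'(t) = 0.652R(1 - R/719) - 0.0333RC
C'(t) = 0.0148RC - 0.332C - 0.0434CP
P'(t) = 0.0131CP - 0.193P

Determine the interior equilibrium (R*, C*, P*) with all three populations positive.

From dP/dt = 0: 0.0131C* = 0.193, so C* = 14.7.
From dR/dt = 0: 0.652(1 - R*/719) = 0.0333·14.7, giving R* = 719·(1 - 0.752) = 178.
From dC/dt = 0: 0.0148·178 - 0.332 = 0.0434P*, so P* = 2.3/0.0434 = 53.

R* ≈ 178, C* ≈ 14.7, P* ≈ 53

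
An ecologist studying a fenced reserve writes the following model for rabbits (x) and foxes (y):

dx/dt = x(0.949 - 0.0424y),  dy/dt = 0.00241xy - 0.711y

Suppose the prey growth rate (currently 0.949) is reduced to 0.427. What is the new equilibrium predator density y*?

At the interior fixed point, setting dx/dt = 0 with x > 0 fixes y* = (prey growth rate)/(xy coefficient) — independent of the other coefficients.
With the change, y* = 0.427/0.0424 = 10.1; it falls from 22.4.

y* ≈ 10.1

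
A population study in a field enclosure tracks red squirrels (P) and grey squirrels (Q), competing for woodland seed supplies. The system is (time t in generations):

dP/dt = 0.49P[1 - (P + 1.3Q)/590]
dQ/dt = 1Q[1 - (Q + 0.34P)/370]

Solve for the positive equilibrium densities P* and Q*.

Setting both brackets to zero gives the nullclines P + 1.3Q = 590 and 0.34P + Q = 370.
Substituting Q = 370 - 0.34P into the first: P(1 - 1.3·0.34) = 590 - 1.3·370.
So P* = 109/0.558 = 195, and then Q* = 370 - 0.34·195 = 304.

P* ≈ 195, Q* ≈ 304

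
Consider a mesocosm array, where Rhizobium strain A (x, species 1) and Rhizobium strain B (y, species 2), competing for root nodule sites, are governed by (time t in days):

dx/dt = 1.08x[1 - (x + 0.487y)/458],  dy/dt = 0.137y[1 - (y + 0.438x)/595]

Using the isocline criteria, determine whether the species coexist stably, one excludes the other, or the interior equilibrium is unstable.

Compare the nullcline intercepts: K1/α12 = 458/0.487 = 940 > K2 = 595; K2/α21 = 595/0.438 = 1360 > K1 = 458.
Since both inequalities hold, each species can invade when rare, so the interior equilibrium is stable.

stable coexistence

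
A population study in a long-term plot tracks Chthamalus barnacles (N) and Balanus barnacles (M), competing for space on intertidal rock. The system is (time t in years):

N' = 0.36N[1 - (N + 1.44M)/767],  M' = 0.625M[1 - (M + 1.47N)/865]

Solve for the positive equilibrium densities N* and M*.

Setting both brackets to zero gives the nullclines N + 1.44M = 767 and 1.47N + M = 865.
Substituting M = 865 - 1.47N into the first: N(1 - 1.44·1.47) = 767 - 1.44·865.
So N* = -479/-1.12 = 429, and then M* = 865 - 1.47·429 = 235.

N* ≈ 429, M* ≈ 235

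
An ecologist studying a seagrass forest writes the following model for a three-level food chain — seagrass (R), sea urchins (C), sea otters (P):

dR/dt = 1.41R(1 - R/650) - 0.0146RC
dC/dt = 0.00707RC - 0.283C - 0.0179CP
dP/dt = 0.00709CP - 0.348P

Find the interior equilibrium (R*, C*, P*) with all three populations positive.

From dP/dt = 0: 0.00709C* = 0.348, so C* = 49.1.
From dR/dt = 0: 1.41(1 - R*/650) = 0.0146·49.1, giving R* = 650·(1 - 0.508) = 320.
From dC/dt = 0: 0.00707·320 - 0.283 = 0.0179P*, so P* = 1.98/0.0179 = 110.

R* ≈ 320, C* ≈ 49.1, P* ≈ 110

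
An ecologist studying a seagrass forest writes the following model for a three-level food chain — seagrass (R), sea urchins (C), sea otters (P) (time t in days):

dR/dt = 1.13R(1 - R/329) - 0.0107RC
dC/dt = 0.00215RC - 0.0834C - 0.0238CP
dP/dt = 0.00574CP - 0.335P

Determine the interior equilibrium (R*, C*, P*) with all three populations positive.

R* ≈ 147, C* ≈ 58.4, P* ≈ 9.79

From dP/dt = 0: 0.00574C* = 0.335, so C* = 58.4.
From dR/dt = 0: 1.13(1 - R*/329) = 0.0107·58.4, giving R* = 329·(1 - 0.553) = 147.
From dC/dt = 0: 0.00215·147 - 0.0834 = 0.0238P*, so P* = 0.233/0.0238 = 9.79.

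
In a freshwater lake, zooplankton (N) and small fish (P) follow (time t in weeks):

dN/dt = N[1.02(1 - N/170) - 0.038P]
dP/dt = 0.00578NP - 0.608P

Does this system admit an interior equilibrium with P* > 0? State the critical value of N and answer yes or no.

Threshold N = 105; K > 105, so yes, the predator persists.

The predator equation gives dP/dt > 0 only when N > 0.608/0.00578 = 105.
Without the predator, N → K = 170. Since 170 > 105, the predator can invade and persist.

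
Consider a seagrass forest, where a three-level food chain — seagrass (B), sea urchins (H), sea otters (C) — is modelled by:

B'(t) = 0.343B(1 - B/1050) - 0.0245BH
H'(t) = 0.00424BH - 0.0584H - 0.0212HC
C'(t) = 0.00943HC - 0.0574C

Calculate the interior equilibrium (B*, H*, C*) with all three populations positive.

B* ≈ 593, H* ≈ 6.09, C* ≈ 116

From dC/dt = 0: 0.00943H* = 0.0574, so H* = 6.09.
From dB/dt = 0: 0.343(1 - B*/1050) = 0.0245·6.09, giving B* = 1050·(1 - 0.435) = 593.
From dH/dt = 0: 0.00424·593 - 0.0584 = 0.0212C*, so C* = 2.46/0.0212 = 116.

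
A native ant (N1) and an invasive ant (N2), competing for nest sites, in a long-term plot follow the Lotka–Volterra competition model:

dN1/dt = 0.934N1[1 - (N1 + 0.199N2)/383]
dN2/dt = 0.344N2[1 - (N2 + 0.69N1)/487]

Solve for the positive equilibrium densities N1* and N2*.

N1* ≈ 332, N2* ≈ 258

Setting both brackets to zero gives the nullclines N1 + 0.199N2 = 383 and 0.69N1 + N2 = 487.
Substituting N2 = 487 - 0.69N1 into the first: N1(1 - 0.199·0.69) = 383 - 0.199·487.
So N1* = 286/0.863 = 332, and then N2* = 487 - 0.69·332 = 258.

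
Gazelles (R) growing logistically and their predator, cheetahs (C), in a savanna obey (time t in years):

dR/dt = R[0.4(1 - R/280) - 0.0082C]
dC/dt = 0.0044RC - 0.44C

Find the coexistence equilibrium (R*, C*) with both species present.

From dC/dt = 0 with C > 0: 0.0044R* = 0.44, so R* = 100.
Substitute into dR/dt = 0: 0.4(1 - 100/280) = 0.0082C*.
The bracket is 0.643, giving C* = 0.257/0.0082 = 31.4.

R* ≈ 100, C* ≈ 31.4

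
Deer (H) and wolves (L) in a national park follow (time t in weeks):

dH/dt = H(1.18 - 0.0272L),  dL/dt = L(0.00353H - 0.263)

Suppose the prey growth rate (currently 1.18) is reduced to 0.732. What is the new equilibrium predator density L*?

At the interior fixed point, setting dH/dt = 0 with H > 0 fixes L* = (prey growth rate)/(HL coefficient) — independent of the other coefficients.
With the change, L* = 0.732/0.0272 = 26.9; it falls from 43.4.

L* ≈ 26.9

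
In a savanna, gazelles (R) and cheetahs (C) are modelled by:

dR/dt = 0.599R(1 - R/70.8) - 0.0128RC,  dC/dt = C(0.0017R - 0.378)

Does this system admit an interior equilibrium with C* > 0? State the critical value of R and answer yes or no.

The predator equation gives dC/dt > 0 only when R > 0.378/0.0017 = 222.
Without the predator, R → K = 70.8. Since 70.8 < 222, the predator cannot invade.

Threshold R = 222; K < 222, so no, the predator goes extinct.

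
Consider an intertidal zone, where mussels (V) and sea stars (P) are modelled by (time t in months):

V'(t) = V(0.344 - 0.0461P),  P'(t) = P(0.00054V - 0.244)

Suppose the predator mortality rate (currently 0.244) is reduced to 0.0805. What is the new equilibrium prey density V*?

V* ≈ 149

At the interior fixed point, setting dP/dt = 0 with P > 0 fixes V* = (predator death rate)/(VP coefficient) — independent of the other coefficients.
With the change, V* = 0.0805/0.00054 = 149; it falls from 452.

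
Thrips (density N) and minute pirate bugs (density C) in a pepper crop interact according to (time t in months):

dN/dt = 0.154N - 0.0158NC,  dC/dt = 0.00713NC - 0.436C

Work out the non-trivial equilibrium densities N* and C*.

Set dC/dt = 0 with C > 0: 0.00713N - 0.436 = 0, so N* = 0.436/0.00713 = 61.2.
Set dN/dt = 0 with N > 0: 0.154 - 0.0158C = 0, so C* = 0.154/0.0158 = 9.75.

N* ≈ 61.2, C* ≈ 9.75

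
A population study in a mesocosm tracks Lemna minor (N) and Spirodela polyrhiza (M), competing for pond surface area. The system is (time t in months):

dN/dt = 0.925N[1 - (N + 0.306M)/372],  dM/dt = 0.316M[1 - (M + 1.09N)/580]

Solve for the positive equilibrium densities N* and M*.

N* ≈ 292, M* ≈ 262

Setting both brackets to zero gives the nullclines N + 0.306M = 372 and 1.09N + M = 580.
Substituting M = 580 - 1.09N into the first: N(1 - 0.306·1.09) = 372 - 0.306·580.
So N* = 195/0.666 = 292, and then M* = 580 - 1.09·292 = 262.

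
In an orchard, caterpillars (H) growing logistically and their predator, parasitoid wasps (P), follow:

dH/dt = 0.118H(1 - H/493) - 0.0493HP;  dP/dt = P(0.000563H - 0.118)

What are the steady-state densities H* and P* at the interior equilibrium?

From dP/dt = 0 with P > 0: 0.000563H* = 0.118, so H* = 210.
Substitute into dH/dt = 0: 0.118(1 - 210/493) = 0.0493P*.
The bracket is 0.575, giving P* = 0.0678/0.0493 = 1.38.

H* ≈ 210, P* ≈ 1.38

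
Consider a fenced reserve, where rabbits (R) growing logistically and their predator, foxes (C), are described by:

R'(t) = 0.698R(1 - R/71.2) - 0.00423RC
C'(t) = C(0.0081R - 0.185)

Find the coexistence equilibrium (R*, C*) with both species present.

From dC/dt = 0 with C > 0: 0.0081R* = 0.185, so R* = 22.8.
Substitute into dR/dt = 0: 0.698(1 - 22.8/71.2) = 0.00423C*.
The bracket is 0.679, giving C* = 0.474/0.00423 = 112.

R* ≈ 22.8, C* ≈ 112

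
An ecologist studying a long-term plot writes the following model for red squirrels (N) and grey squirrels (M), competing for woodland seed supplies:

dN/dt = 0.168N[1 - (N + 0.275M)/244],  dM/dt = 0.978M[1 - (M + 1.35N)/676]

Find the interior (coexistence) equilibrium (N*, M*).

Setting both brackets to zero gives the nullclines N + 0.275M = 244 and 1.35N + M = 676.
Substituting M = 676 - 1.35N into the first: N(1 - 0.275·1.35) = 244 - 0.275·676.
So N* = 58.1/0.629 = 92.4, and then M* = 676 - 1.35·92.4 = 551.

N* ≈ 92.4, M* ≈ 551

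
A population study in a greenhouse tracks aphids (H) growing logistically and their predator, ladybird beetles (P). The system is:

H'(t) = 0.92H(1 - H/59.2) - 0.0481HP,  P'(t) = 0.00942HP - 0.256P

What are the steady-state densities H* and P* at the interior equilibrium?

H* ≈ 27.2, P* ≈ 10.3

From dP/dt = 0 with P > 0: 0.00942H* = 0.256, so H* = 27.2.
Substitute into dH/dt = 0: 0.92(1 - 27.2/59.2) = 0.0481P*.
The bracket is 0.541, giving P* = 0.498/0.0481 = 10.3.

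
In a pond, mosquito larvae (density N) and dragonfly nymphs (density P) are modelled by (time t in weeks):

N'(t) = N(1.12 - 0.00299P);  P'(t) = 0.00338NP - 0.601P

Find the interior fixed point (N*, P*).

N* ≈ 178, P* ≈ 375

Set dP/dt = 0 with P > 0: 0.00338N - 0.601 = 0, so N* = 0.601/0.00338 = 178.
Set dN/dt = 0 with N > 0: 1.12 - 0.00299P = 0, so P* = 1.12/0.00299 = 375.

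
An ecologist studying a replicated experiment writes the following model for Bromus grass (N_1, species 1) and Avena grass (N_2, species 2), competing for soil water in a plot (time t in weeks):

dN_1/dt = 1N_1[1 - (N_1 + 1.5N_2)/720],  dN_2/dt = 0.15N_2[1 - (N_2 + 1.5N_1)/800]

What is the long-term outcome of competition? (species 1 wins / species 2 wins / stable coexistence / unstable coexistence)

unstable coexistence (outcome depends on initial conditions)

Compare the nullcline intercepts: K1/α12 = 720/1.5 = 480 < K2 = 800; K2/α21 = 800/1.5 = 533 < K1 = 720.
Since both are reversed, neither can invade when rare; the interior point is a saddle.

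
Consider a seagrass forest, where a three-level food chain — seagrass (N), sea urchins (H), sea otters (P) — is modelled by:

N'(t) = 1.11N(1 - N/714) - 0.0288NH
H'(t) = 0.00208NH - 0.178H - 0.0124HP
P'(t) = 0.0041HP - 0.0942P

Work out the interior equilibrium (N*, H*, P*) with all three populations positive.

N* ≈ 288, H* ≈ 23, P* ≈ 34

From dP/dt = 0: 0.0041H* = 0.0942, so H* = 23.
From dN/dt = 0: 1.11(1 - N*/714) = 0.0288·23, giving N* = 714·(1 - 0.596) = 288.
From dH/dt = 0: 0.00208·288 - 0.178 = 0.0124P*, so P* = 0.422/0.0124 = 34.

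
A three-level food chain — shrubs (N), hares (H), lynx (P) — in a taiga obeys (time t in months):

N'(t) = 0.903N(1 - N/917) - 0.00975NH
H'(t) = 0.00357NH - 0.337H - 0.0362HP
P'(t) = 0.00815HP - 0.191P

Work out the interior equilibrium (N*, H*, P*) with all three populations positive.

From dP/dt = 0: 0.00815H* = 0.191, so H* = 23.4.
From dN/dt = 0: 0.903(1 - N*/917) = 0.00975·23.4, giving N* = 917·(1 - 0.253) = 685.
From dH/dt = 0: 0.00357·685 - 0.337 = 0.0362P*, so P* = 2.11/0.0362 = 58.2.

N* ≈ 685, H* ≈ 23.4, P* ≈ 58.2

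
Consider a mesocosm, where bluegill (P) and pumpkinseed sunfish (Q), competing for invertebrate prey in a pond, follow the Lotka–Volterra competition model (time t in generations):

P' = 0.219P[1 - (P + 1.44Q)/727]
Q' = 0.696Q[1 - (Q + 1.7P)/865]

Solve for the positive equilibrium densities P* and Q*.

P* ≈ 358, Q* ≈ 256

Setting both brackets to zero gives the nullclines P + 1.44Q = 727 and 1.7P + Q = 865.
Substituting Q = 865 - 1.7P into the first: P(1 - 1.44·1.7) = 727 - 1.44·865.
So P* = -519/-1.45 = 358, and then Q* = 865 - 1.7·358 = 256.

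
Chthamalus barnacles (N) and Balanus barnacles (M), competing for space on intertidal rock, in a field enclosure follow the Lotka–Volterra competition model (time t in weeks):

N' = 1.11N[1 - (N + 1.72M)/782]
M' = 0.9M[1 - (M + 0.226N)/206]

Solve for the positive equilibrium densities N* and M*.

Setting both brackets to zero gives the nullclines N + 1.72M = 782 and 0.226N + M = 206.
Substituting M = 206 - 0.226N into the first: N(1 - 1.72·0.226) = 782 - 1.72·206.
So N* = 428/0.611 = 700, and then M* = 206 - 0.226·700 = 47.9.

N* ≈ 700, M* ≈ 47.9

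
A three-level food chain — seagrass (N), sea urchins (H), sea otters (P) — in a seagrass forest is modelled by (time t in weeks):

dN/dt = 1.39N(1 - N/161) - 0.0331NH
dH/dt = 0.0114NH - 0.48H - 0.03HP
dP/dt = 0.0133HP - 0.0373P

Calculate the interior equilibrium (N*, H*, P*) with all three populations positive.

From dP/dt = 0: 0.0133H* = 0.0373, so H* = 2.8.
From dN/dt = 0: 1.39(1 - N*/161) = 0.0331·2.8, giving N* = 161·(1 - 0.0668) = 150.
From dH/dt = 0: 0.0114·150 - 0.48 = 0.03P*, so P* = 1.23/0.03 = 41.1.

N* ≈ 150, H* ≈ 2.8, P* ≈ 41.1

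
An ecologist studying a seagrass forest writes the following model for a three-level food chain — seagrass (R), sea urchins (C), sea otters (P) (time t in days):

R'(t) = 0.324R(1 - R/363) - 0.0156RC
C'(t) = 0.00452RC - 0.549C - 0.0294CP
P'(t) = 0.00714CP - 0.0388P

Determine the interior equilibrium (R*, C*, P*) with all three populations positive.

R* ≈ 268, C* ≈ 5.43, P* ≈ 22.5

From dP/dt = 0: 0.00714C* = 0.0388, so C* = 5.43.
From dR/dt = 0: 0.324(1 - R*/363) = 0.0156·5.43, giving R* = 363·(1 - 0.262) = 268.
From dC/dt = 0: 0.00452·268 - 0.549 = 0.0294P*, so P* = 0.662/0.0294 = 22.5.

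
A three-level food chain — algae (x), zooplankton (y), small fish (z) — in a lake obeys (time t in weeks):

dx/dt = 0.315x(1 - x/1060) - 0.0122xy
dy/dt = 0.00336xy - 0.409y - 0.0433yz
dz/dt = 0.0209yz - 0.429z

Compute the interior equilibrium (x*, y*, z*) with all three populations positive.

x* ≈ 217, y* ≈ 20.5, z* ≈ 7.42

From dz/dt = 0: 0.0209y* = 0.429, so y* = 20.5.
From dx/dt = 0: 0.315(1 - x*/1060) = 0.0122·20.5, giving x* = 1060·(1 - 0.795) = 217.
From dy/dt = 0: 0.00336·217 - 0.409 = 0.0433z*, so z* = 0.321/0.0433 = 7.42.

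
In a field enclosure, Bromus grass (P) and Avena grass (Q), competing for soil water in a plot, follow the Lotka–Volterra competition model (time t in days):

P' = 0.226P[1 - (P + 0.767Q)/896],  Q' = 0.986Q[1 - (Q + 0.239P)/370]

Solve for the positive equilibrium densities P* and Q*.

Setting both brackets to zero gives the nullclines P + 0.767Q = 896 and 0.239P + Q = 370.
Substituting Q = 370 - 0.239P into the first: P(1 - 0.767·0.239) = 896 - 0.767·370.
So P* = 612/0.817 = 750, and then Q* = 370 - 0.239·750 = 191.

P* ≈ 750, Q* ≈ 191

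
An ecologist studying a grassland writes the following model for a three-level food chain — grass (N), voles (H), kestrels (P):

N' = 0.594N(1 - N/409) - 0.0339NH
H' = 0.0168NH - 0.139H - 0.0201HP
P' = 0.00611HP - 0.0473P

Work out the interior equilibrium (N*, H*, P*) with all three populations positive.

From dP/dt = 0: 0.00611H* = 0.0473, so H* = 7.74.
From dN/dt = 0: 0.594(1 - N*/409) = 0.0339·7.74, giving N* = 409·(1 - 0.442) = 228.
From dH/dt = 0: 0.0168·228 - 0.139 = 0.0201P*, so P* = 3.7/0.0201 = 184.

N* ≈ 228, H* ≈ 7.74, P* ≈ 184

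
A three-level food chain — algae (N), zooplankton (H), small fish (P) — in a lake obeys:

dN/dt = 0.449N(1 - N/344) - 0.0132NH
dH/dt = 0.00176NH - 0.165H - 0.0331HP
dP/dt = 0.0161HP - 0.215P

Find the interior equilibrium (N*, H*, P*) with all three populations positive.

N* ≈ 209, H* ≈ 13.4, P* ≈ 6.13

From dP/dt = 0: 0.0161H* = 0.215, so H* = 13.4.
From dN/dt = 0: 0.449(1 - N*/344) = 0.0132·13.4, giving N* = 344·(1 - 0.393) = 209.
From dH/dt = 0: 0.00176·209 - 0.165 = 0.0331P*, so P* = 0.203/0.0331 = 6.13.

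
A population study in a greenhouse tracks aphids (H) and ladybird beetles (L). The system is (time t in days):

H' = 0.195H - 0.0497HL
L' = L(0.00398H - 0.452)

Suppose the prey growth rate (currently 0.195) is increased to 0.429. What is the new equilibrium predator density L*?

At the interior fixed point, setting dH/dt = 0 with H > 0 fixes L* = (prey growth rate)/(HL coefficient) — independent of the other coefficients.
With the change, L* = 0.429/0.0497 = 8.63; it rises from 3.92.

L* ≈ 8.63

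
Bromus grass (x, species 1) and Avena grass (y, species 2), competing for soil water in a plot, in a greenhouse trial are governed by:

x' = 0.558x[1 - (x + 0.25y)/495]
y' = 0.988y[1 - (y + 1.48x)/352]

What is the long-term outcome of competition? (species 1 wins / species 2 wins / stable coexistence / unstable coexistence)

Compare the nullcline intercepts: K1/α12 = 495/0.25 = 1980 > K2 = 352; K2/α21 = 352/1.48 = 238 < K1 = 495.
Since the inequalities point opposite ways, species 1 can invade but species 2 cannot.

species 1 excludes species 2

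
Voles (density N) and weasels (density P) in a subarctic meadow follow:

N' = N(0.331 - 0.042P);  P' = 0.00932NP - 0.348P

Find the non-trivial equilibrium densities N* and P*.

Set dP/dt = 0 with P > 0: 0.00932N - 0.348 = 0, so N* = 0.348/0.00932 = 37.3.
Set dN/dt = 0 with N > 0: 0.331 - 0.042P = 0, so P* = 0.331/0.042 = 7.88.

N* ≈ 37.3, P* ≈ 7.88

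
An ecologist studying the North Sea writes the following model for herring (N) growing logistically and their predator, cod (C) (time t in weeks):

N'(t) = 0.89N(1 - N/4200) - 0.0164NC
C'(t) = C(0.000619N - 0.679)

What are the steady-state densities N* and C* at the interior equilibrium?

From dC/dt = 0 with C > 0: 0.000619N* = 0.679, so N* = 1100.
Substitute into dN/dt = 0: 0.89(1 - 1100/4200) = 0.0164C*.
The bracket is 0.739, giving C* = 0.658/0.0164 = 40.1.

N* ≈ 1100, C* ≈ 40.1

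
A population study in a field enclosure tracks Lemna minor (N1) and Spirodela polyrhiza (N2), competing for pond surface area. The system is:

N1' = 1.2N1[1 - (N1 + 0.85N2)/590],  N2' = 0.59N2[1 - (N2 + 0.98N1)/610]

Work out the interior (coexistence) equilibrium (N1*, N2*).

Setting both brackets to zero gives the nullclines N1 + 0.85N2 = 590 and 0.98N1 + N2 = 610.
Substituting N2 = 610 - 0.98N1 into the first: N1(1 - 0.85·0.98) = 590 - 0.85·610.
So N1* = 71.5/0.167 = 428, and then N2* = 610 - 0.98·428 = 190.

N1* ≈ 428, N2* ≈ 190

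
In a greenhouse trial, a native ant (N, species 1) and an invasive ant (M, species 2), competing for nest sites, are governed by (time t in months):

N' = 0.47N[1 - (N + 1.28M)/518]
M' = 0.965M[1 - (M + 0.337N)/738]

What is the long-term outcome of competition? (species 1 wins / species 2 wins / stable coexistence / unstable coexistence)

Compare the nullcline intercepts: K1/α12 = 518/1.28 = 405 < K2 = 738; K2/α21 = 738/0.337 = 2190 > K1 = 518.
Since the inequalities point opposite ways, species 2 can invade but species 1 cannot.

species 2 excludes species 1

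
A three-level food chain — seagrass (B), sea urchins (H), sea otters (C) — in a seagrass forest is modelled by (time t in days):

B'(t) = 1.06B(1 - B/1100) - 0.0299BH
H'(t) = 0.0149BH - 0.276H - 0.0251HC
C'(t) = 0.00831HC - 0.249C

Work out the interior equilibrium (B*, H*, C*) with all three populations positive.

From dC/dt = 0: 0.00831H* = 0.249, so H* = 30.
From dB/dt = 0: 1.06(1 - B*/1100) = 0.0299·30, giving B* = 1100·(1 - 0.845) = 170.
From dH/dt = 0: 0.0149·170 - 0.276 = 0.0251C*, so C* = 2.26/0.0251 = 90.1.

B* ≈ 170, H* ≈ 30, C* ≈ 90.1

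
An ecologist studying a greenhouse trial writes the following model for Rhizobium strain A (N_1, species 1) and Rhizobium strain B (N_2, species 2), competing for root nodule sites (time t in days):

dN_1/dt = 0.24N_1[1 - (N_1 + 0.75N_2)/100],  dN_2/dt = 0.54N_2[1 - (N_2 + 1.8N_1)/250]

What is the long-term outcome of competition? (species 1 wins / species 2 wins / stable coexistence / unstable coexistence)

species 2 excludes species 1

Compare the nullcline intercepts: K1/α12 = 100/0.75 = 133 < K2 = 250; K2/α21 = 250/1.8 = 139 > K1 = 100.
Since the inequalities point opposite ways, species 2 can invade but species 1 cannot.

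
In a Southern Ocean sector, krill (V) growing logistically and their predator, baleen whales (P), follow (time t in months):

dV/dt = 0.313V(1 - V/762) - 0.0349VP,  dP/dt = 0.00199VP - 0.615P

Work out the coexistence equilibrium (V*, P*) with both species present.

From dP/dt = 0 with P > 0: 0.00199V* = 0.615, so V* = 309.
Substitute into dV/dt = 0: 0.313(1 - 309/762) = 0.0349P*.
The bracket is 0.594, giving P* = 0.186/0.0349 = 5.33.

V* ≈ 309, P* ≈ 5.33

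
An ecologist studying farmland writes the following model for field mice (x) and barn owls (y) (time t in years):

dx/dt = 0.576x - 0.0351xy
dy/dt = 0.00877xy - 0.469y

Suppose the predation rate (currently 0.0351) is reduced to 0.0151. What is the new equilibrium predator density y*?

y* ≈ 38.1

At the interior fixed point, setting dx/dt = 0 with x > 0 fixes y* = (prey growth rate)/(xy coefficient) — independent of the other coefficients.
With the change, y* = 0.576/0.0151 = 38.1; it rises from 16.4.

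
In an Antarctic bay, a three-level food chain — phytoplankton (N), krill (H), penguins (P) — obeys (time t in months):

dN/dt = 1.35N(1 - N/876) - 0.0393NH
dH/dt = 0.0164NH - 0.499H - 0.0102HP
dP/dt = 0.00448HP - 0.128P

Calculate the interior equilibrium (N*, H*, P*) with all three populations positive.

From dP/dt = 0: 0.00448H* = 0.128, so H* = 28.6.
From dN/dt = 0: 1.35(1 - N*/876) = 0.0393·28.6, giving N* = 876·(1 - 0.832) = 147.
From dH/dt = 0: 0.0164·147 - 0.499 = 0.0102P*, so P* = 1.92/0.0102 = 188.

N* ≈ 147, H* ≈ 28.6, P* ≈ 188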